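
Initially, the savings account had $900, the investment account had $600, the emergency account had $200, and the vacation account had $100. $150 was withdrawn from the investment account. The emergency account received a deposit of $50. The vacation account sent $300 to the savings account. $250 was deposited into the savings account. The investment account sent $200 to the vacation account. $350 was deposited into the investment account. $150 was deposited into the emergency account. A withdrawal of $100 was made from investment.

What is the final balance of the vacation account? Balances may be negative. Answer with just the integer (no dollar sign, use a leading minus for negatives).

Answer: 0

Derivation:
Tracking account balances step by step:
Start: savings=900, investment=600, emergency=200, vacation=100
Event 1 (withdraw 150 from investment): investment: 600 - 150 = 450. Balances: savings=900, investment=450, emergency=200, vacation=100
Event 2 (deposit 50 to emergency): emergency: 200 + 50 = 250. Balances: savings=900, investment=450, emergency=250, vacation=100
Event 3 (transfer 300 vacation -> savings): vacation: 100 - 300 = -200, savings: 900 + 300 = 1200. Balances: savings=1200, investment=450, emergency=250, vacation=-200
Event 4 (deposit 250 to savings): savings: 1200 + 250 = 1450. Balances: savings=1450, investment=450, emergency=250, vacation=-200
Event 5 (transfer 200 investment -> vacation): investment: 450 - 200 = 250, vacation: -200 + 200 = 0. Balances: savings=1450, investment=250, emergency=250, vacation=0
Event 6 (deposit 350 to investment): investment: 250 + 350 = 600. Balances: savings=1450, investment=600, emergency=250, vacation=0
Event 7 (deposit 150 to emergency): emergency: 250 + 150 = 400. Balances: savings=1450, investment=600, emergency=400, vacation=0
Event 8 (withdraw 100 from investment): investment: 600 - 100 = 500. Balances: savings=1450, investment=500, emergency=400, vacation=0

Final balance of vacation: 0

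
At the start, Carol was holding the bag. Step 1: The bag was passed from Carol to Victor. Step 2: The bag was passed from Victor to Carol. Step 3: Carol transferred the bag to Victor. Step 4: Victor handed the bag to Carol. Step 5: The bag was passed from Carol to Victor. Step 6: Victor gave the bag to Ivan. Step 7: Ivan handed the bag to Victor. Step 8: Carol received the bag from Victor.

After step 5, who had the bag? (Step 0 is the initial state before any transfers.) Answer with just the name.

Tracking the bag holder through step 5:
After step 0 (start): Carol
After step 1: Victor
After step 2: Carol
After step 3: Victor
After step 4: Carol
After step 5: Victor

At step 5, the holder is Victor.

Answer: Victor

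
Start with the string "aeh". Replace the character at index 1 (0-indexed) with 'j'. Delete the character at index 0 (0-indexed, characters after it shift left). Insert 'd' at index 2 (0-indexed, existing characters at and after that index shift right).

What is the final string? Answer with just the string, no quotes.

Applying each edit step by step:
Start: "aeh"
Op 1 (replace idx 1: 'e' -> 'j'): "aeh" -> "ajh"
Op 2 (delete idx 0 = 'a'): "ajh" -> "jh"
Op 3 (insert 'd' at idx 2): "jh" -> "jhd"

Answer: jhd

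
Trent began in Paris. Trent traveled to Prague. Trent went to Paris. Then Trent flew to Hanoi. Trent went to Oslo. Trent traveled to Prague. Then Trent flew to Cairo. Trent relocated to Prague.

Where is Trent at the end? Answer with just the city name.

Answer: Prague

Derivation:
Tracking Trent's location:
Start: Trent is in Paris.
After move 1: Paris -> Prague. Trent is in Prague.
After move 2: Prague -> Paris. Trent is in Paris.
After move 3: Paris -> Hanoi. Trent is in Hanoi.
After move 4: Hanoi -> Oslo. Trent is in Oslo.
After move 5: Oslo -> Prague. Trent is in Prague.
After move 6: Prague -> Cairo. Trent is in Cairo.
After move 7: Cairo -> Prague. Trent is in Prague.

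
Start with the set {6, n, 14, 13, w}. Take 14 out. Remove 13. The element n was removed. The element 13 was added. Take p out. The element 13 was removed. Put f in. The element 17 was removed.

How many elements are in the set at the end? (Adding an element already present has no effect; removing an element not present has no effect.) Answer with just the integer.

Tracking the set through each operation:
Start: {13, 14, 6, n, w}
Event 1 (remove 14): removed. Set: {13, 6, n, w}
Event 2 (remove 13): removed. Set: {6, n, w}
Event 3 (remove n): removed. Set: {6, w}
Event 4 (add 13): added. Set: {13, 6, w}
Event 5 (remove p): not present, no change. Set: {13, 6, w}
Event 6 (remove 13): removed. Set: {6, w}
Event 7 (add f): added. Set: {6, f, w}
Event 8 (remove 17): not present, no change. Set: {6, f, w}

Final set: {6, f, w} (size 3)

Answer: 3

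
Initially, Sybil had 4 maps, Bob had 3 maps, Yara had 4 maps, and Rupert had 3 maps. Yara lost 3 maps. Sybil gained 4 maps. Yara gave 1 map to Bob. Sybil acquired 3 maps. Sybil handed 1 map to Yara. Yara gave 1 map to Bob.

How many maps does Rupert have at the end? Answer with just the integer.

Answer: 3

Derivation:
Tracking counts step by step:
Start: Sybil=4, Bob=3, Yara=4, Rupert=3
Event 1 (Yara -3): Yara: 4 -> 1. State: Sybil=4, Bob=3, Yara=1, Rupert=3
Event 2 (Sybil +4): Sybil: 4 -> 8. State: Sybil=8, Bob=3, Yara=1, Rupert=3
Event 3 (Yara -> Bob, 1): Yara: 1 -> 0, Bob: 3 -> 4. State: Sybil=8, Bob=4, Yara=0, Rupert=3
Event 4 (Sybil +3): Sybil: 8 -> 11. State: Sybil=11, Bob=4, Yara=0, Rupert=3
Event 5 (Sybil -> Yara, 1): Sybil: 11 -> 10, Yara: 0 -> 1. State: Sybil=10, Bob=4, Yara=1, Rupert=3
Event 6 (Yara -> Bob, 1): Yara: 1 -> 0, Bob: 4 -> 5. State: Sybil=10, Bob=5, Yara=0, Rupert=3

Rupert's final count: 3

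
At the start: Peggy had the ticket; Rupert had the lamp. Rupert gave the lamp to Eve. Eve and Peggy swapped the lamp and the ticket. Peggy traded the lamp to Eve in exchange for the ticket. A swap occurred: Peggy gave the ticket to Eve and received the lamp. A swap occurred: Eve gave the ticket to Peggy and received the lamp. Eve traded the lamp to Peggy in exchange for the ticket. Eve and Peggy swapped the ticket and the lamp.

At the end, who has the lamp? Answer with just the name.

Tracking all object holders:
Start: ticket:Peggy, lamp:Rupert
Event 1 (give lamp: Rupert -> Eve). State: ticket:Peggy, lamp:Eve
Event 2 (swap lamp<->ticket: now lamp:Peggy, ticket:Eve). State: ticket:Eve, lamp:Peggy
Event 3 (swap lamp<->ticket: now lamp:Eve, ticket:Peggy). State: ticket:Peggy, lamp:Eve
Event 4 (swap ticket<->lamp: now ticket:Eve, lamp:Peggy). State: ticket:Eve, lamp:Peggy
Event 5 (swap ticket<->lamp: now ticket:Peggy, lamp:Eve). State: ticket:Peggy, lamp:Eve
Event 6 (swap lamp<->ticket: now lamp:Peggy, ticket:Eve). State: ticket:Eve, lamp:Peggy
Event 7 (swap ticket<->lamp: now ticket:Peggy, lamp:Eve). State: ticket:Peggy, lamp:Eve

Final state: ticket:Peggy, lamp:Eve
The lamp is held by Eve.

Answer: Eve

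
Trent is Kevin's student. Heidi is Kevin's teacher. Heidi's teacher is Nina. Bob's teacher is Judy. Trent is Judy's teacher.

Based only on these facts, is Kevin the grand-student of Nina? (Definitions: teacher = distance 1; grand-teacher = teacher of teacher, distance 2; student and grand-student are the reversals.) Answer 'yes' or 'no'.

Reconstructing the teacher chain from the given facts:
  Nina -> Heidi -> Kevin -> Trent -> Judy -> Bob
(each arrow means 'teacher of the next')
Positions in the chain (0 = top):
  position of Nina: 0
  position of Heidi: 1
  position of Kevin: 2
  position of Trent: 3
  position of Judy: 4
  position of Bob: 5

Kevin is at position 2, Nina is at position 0; signed distance (j - i) = -2.
'grand-student' requires j - i = -2. Actual distance is -2, so the relation HOLDS.

Answer: yes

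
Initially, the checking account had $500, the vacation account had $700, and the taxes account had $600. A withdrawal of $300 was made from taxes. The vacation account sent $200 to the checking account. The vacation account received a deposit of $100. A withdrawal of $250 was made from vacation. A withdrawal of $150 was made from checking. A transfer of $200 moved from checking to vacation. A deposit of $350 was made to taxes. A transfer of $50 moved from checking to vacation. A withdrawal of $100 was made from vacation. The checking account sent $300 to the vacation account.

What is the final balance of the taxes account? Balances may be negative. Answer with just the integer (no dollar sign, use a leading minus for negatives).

Tracking account balances step by step:
Start: checking=500, vacation=700, taxes=600
Event 1 (withdraw 300 from taxes): taxes: 600 - 300 = 300. Balances: checking=500, vacation=700, taxes=300
Event 2 (transfer 200 vacation -> checking): vacation: 700 - 200 = 500, checking: 500 + 200 = 700. Balances: checking=700, vacation=500, taxes=300
Event 3 (deposit 100 to vacation): vacation: 500 + 100 = 600. Balances: checking=700, vacation=600, taxes=300
Event 4 (withdraw 250 from vacation): vacation: 600 - 250 = 350. Balances: checking=700, vacation=350, taxes=300
Event 5 (withdraw 150 from checking): checking: 700 - 150 = 550. Balances: checking=550, vacation=350, taxes=300
Event 6 (transfer 200 checking -> vacation): checking: 550 - 200 = 350, vacation: 350 + 200 = 550. Balances: checking=350, vacation=550, taxes=300
Event 7 (deposit 350 to taxes): taxes: 300 + 350 = 650. Balances: checking=350, vacation=550, taxes=650
Event 8 (transfer 50 checking -> vacation): checking: 350 - 50 = 300, vacation: 550 + 50 = 600. Balances: checking=300, vacation=600, taxes=650
Event 9 (withdraw 100 from vacation): vacation: 600 - 100 = 500. Balances: checking=300, vacation=500, taxes=650
Event 10 (transfer 300 checking -> vacation): checking: 300 - 300 = 0, vacation: 500 + 300 = 800. Balances: checking=0, vacation=800, taxes=650

Final balance of taxes: 650

Answer: 650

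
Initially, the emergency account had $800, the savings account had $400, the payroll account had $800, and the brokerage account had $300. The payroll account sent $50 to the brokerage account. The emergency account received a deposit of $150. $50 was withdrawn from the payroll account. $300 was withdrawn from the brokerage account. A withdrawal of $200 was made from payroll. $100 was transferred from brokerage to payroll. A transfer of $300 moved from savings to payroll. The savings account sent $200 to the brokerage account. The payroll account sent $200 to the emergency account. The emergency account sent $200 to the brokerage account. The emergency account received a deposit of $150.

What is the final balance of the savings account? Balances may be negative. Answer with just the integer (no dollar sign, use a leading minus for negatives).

Tracking account balances step by step:
Start: emergency=800, savings=400, payroll=800, brokerage=300
Event 1 (transfer 50 payroll -> brokerage): payroll: 800 - 50 = 750, brokerage: 300 + 50 = 350. Balances: emergency=800, savings=400, payroll=750, brokerage=350
Event 2 (deposit 150 to emergency): emergency: 800 + 150 = 950. Balances: emergency=950, savings=400, payroll=750, brokerage=350
Event 3 (withdraw 50 from payroll): payroll: 750 - 50 = 700. Balances: emergency=950, savings=400, payroll=700, brokerage=350
Event 4 (withdraw 300 from brokerage): brokerage: 350 - 300 = 50. Balances: emergency=950, savings=400, payroll=700, brokerage=50
Event 5 (withdraw 200 from payroll): payroll: 700 - 200 = 500. Balances: emergency=950, savings=400, payroll=500, brokerage=50
Event 6 (transfer 100 brokerage -> payroll): brokerage: 50 - 100 = -50, payroll: 500 + 100 = 600. Balances: emergency=950, savings=400, payroll=600, brokerage=-50
Event 7 (transfer 300 savings -> payroll): savings: 400 - 300 = 100, payroll: 600 + 300 = 900. Balances: emergency=950, savings=100, payroll=900, brokerage=-50
Event 8 (transfer 200 savings -> brokerage): savings: 100 - 200 = -100, brokerage: -50 + 200 = 150. Balances: emergency=950, savings=-100, payroll=900, brokerage=150
Event 9 (transfer 200 payroll -> emergency): payroll: 900 - 200 = 700, emergency: 950 + 200 = 1150. Balances: emergency=1150, savings=-100, payroll=700, brokerage=150
Event 10 (transfer 200 emergency -> brokerage): emergency: 1150 - 200 = 950, brokerage: 150 + 200 = 350. Balances: emergency=950, savings=-100, payroll=700, brokerage=350
Event 11 (deposit 150 to emergency): emergency: 950 + 150 = 1100. Balances: emergency=1100, savings=-100, payroll=700, brokerage=350

Final balance of savings: -100

Answer: -100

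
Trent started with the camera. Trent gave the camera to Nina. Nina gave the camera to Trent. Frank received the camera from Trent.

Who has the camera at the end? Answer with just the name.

Tracking the camera through each event:
Start: Trent has the camera.
After event 1: Nina has the camera.
After event 2: Trent has the camera.
After event 3: Frank has the camera.

Answer: Frank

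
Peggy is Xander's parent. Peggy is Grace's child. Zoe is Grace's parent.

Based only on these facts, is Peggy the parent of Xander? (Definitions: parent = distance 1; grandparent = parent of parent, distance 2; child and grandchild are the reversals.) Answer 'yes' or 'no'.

Reconstructing the parent chain from the given facts:
  Zoe -> Grace -> Peggy -> Xander
(each arrow means 'parent of the next')
Positions in the chain (0 = top):
  position of Zoe: 0
  position of Grace: 1
  position of Peggy: 2
  position of Xander: 3

Peggy is at position 2, Xander is at position 3; signed distance (j - i) = 1.
'parent' requires j - i = 1. Actual distance is 1, so the relation HOLDS.

Answer: yes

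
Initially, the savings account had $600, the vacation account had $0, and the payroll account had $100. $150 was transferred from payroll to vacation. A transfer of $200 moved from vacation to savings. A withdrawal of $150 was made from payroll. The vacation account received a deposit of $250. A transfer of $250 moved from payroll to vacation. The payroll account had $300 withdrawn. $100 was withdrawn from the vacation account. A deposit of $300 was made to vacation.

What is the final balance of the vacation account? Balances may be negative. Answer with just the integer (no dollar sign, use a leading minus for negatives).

Tracking account balances step by step:
Start: savings=600, vacation=0, payroll=100
Event 1 (transfer 150 payroll -> vacation): payroll: 100 - 150 = -50, vacation: 0 + 150 = 150. Balances: savings=600, vacation=150, payroll=-50
Event 2 (transfer 200 vacation -> savings): vacation: 150 - 200 = -50, savings: 600 + 200 = 800. Balances: savings=800, vacation=-50, payroll=-50
Event 3 (withdraw 150 from payroll): payroll: -50 - 150 = -200. Balances: savings=800, vacation=-50, payroll=-200
Event 4 (deposit 250 to vacation): vacation: -50 + 250 = 200. Balances: savings=800, vacation=200, payroll=-200
Event 5 (transfer 250 payroll -> vacation): payroll: -200 - 250 = -450, vacation: 200 + 250 = 450. Balances: savings=800, vacation=450, payroll=-450
Event 6 (withdraw 300 from payroll): payroll: -450 - 300 = -750. Balances: savings=800, vacation=450, payroll=-750
Event 7 (withdraw 100 from vacation): vacation: 450 - 100 = 350. Balances: savings=800, vacation=350, payroll=-750
Event 8 (deposit 300 to vacation): vacation: 350 + 300 = 650. Balances: savings=800, vacation=650, payroll=-750

Final balance of vacation: 650

Answer: 650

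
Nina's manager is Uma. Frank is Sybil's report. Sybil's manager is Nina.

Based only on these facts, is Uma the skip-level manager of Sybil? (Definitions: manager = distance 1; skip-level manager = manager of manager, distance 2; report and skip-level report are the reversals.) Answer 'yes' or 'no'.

Reconstructing the manager chain from the given facts:
  Uma -> Nina -> Sybil -> Frank
(each arrow means 'manager of the next')
Positions in the chain (0 = top):
  position of Uma: 0
  position of Nina: 1
  position of Sybil: 2
  position of Frank: 3

Uma is at position 0, Sybil is at position 2; signed distance (j - i) = 2.
'skip-level manager' requires j - i = 2. Actual distance is 2, so the relation HOLDS.

Answer: yes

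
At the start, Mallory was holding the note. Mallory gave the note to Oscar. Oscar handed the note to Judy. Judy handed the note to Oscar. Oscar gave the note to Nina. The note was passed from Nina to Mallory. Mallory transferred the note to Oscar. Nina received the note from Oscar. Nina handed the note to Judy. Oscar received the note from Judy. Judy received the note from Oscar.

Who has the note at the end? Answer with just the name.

Answer: Judy

Derivation:
Tracking the note through each event:
Start: Mallory has the note.
After event 1: Oscar has the note.
After event 2: Judy has the note.
After event 3: Oscar has the note.
After event 4: Nina has the note.
After event 5: Mallory has the note.
After event 6: Oscar has the note.
After event 7: Nina has the note.
After event 8: Judy has the note.
After event 9: Oscar has the note.
After event 10: Judy has the note.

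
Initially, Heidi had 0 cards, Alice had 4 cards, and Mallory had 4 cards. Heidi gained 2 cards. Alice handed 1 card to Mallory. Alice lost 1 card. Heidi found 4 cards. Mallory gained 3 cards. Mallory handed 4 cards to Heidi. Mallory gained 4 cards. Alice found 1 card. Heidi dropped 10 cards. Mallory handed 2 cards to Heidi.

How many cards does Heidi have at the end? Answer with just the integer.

Answer: 2

Derivation:
Tracking counts step by step:
Start: Heidi=0, Alice=4, Mallory=4
Event 1 (Heidi +2): Heidi: 0 -> 2. State: Heidi=2, Alice=4, Mallory=4
Event 2 (Alice -> Mallory, 1): Alice: 4 -> 3, Mallory: 4 -> 5. State: Heidi=2, Alice=3, Mallory=5
Event 3 (Alice -1): Alice: 3 -> 2. State: Heidi=2, Alice=2, Mallory=5
Event 4 (Heidi +4): Heidi: 2 -> 6. State: Heidi=6, Alice=2, Mallory=5
Event 5 (Mallory +3): Mallory: 5 -> 8. State: Heidi=6, Alice=2, Mallory=8
Event 6 (Mallory -> Heidi, 4): Mallory: 8 -> 4, Heidi: 6 -> 10. State: Heidi=10, Alice=2, Mallory=4
Event 7 (Mallory +4): Mallory: 4 -> 8. State: Heidi=10, Alice=2, Mallory=8
Event 8 (Alice +1): Alice: 2 -> 3. State: Heidi=10, Alice=3, Mallory=8
Event 9 (Heidi -10): Heidi: 10 -> 0. State: Heidi=0, Alice=3, Mallory=8
Event 10 (Mallory -> Heidi, 2): Mallory: 8 -> 6, Heidi: 0 -> 2. State: Heidi=2, Alice=3, Mallory=6

Heidi's final count: 2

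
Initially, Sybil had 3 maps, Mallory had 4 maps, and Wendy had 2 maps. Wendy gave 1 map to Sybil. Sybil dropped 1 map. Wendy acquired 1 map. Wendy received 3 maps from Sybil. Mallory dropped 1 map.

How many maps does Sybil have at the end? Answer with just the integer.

Answer: 0

Derivation:
Tracking counts step by step:
Start: Sybil=3, Mallory=4, Wendy=2
Event 1 (Wendy -> Sybil, 1): Wendy: 2 -> 1, Sybil: 3 -> 4. State: Sybil=4, Mallory=4, Wendy=1
Event 2 (Sybil -1): Sybil: 4 -> 3. State: Sybil=3, Mallory=4, Wendy=1
Event 3 (Wendy +1): Wendy: 1 -> 2. State: Sybil=3, Mallory=4, Wendy=2
Event 4 (Sybil -> Wendy, 3): Sybil: 3 -> 0, Wendy: 2 -> 5. State: Sybil=0, Mallory=4, Wendy=5
Event 5 (Mallory -1): Mallory: 4 -> 3. State: Sybil=0, Mallory=3, Wendy=5

Sybil's final count: 0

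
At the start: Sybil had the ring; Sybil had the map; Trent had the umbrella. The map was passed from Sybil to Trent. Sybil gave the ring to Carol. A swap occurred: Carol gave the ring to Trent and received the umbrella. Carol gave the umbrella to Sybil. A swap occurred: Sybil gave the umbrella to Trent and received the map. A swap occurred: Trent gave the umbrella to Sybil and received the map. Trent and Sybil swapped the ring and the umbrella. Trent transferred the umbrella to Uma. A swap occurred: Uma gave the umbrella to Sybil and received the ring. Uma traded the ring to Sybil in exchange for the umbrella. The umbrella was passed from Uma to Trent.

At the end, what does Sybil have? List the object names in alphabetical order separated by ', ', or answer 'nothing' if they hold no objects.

Tracking all object holders:
Start: ring:Sybil, map:Sybil, umbrella:Trent
Event 1 (give map: Sybil -> Trent). State: ring:Sybil, map:Trent, umbrella:Trent
Event 2 (give ring: Sybil -> Carol). State: ring:Carol, map:Trent, umbrella:Trent
Event 3 (swap ring<->umbrella: now ring:Trent, umbrella:Carol). State: ring:Trent, map:Trent, umbrella:Carol
Event 4 (give umbrella: Carol -> Sybil). State: ring:Trent, map:Trent, umbrella:Sybil
Event 5 (swap umbrella<->map: now umbrella:Trent, map:Sybil). State: ring:Trent, map:Sybil, umbrella:Trent
Event 6 (swap umbrella<->map: now umbrella:Sybil, map:Trent). State: ring:Trent, map:Trent, umbrella:Sybil
Event 7 (swap ring<->umbrella: now ring:Sybil, umbrella:Trent). State: ring:Sybil, map:Trent, umbrella:Trent
Event 8 (give umbrella: Trent -> Uma). State: ring:Sybil, map:Trent, umbrella:Uma
Event 9 (swap umbrella<->ring: now umbrella:Sybil, ring:Uma). State: ring:Uma, map:Trent, umbrella:Sybil
Event 10 (swap ring<->umbrella: now ring:Sybil, umbrella:Uma). State: ring:Sybil, map:Trent, umbrella:Uma
Event 11 (give umbrella: Uma -> Trent). State: ring:Sybil, map:Trent, umbrella:Trent

Final state: ring:Sybil, map:Trent, umbrella:Trent
Sybil holds: ring.

Answer: ring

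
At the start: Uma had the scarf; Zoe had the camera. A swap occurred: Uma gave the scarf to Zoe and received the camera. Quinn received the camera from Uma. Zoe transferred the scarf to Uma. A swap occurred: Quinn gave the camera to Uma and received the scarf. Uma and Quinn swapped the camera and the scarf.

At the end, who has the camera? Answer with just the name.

Answer: Quinn

Derivation:
Tracking all object holders:
Start: scarf:Uma, camera:Zoe
Event 1 (swap scarf<->camera: now scarf:Zoe, camera:Uma). State: scarf:Zoe, camera:Uma
Event 2 (give camera: Uma -> Quinn). State: scarf:Zoe, camera:Quinn
Event 3 (give scarf: Zoe -> Uma). State: scarf:Uma, camera:Quinn
Event 4 (swap camera<->scarf: now camera:Uma, scarf:Quinn). State: scarf:Quinn, camera:Uma
Event 5 (swap camera<->scarf: now camera:Quinn, scarf:Uma). State: scarf:Uma, camera:Quinn

Final state: scarf:Uma, camera:Quinn
The camera is held by Quinn.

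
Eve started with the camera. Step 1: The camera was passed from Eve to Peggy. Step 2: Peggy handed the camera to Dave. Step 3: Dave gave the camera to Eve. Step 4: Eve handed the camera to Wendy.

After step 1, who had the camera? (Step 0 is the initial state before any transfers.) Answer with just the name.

Tracking the camera holder through step 1:
After step 0 (start): Eve
After step 1: Peggy

At step 1, the holder is Peggy.

Answer: Peggy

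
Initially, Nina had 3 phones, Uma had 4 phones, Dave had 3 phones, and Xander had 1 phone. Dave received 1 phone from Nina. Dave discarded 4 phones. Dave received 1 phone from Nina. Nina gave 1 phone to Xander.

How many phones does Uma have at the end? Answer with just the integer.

Tracking counts step by step:
Start: Nina=3, Uma=4, Dave=3, Xander=1
Event 1 (Nina -> Dave, 1): Nina: 3 -> 2, Dave: 3 -> 4. State: Nina=2, Uma=4, Dave=4, Xander=1
Event 2 (Dave -4): Dave: 4 -> 0. State: Nina=2, Uma=4, Dave=0, Xander=1
Event 3 (Nina -> Dave, 1): Nina: 2 -> 1, Dave: 0 -> 1. State: Nina=1, Uma=4, Dave=1, Xander=1
Event 4 (Nina -> Xander, 1): Nina: 1 -> 0, Xander: 1 -> 2. State: Nina=0, Uma=4, Dave=1, Xander=2

Uma's final count: 4

Answer: 4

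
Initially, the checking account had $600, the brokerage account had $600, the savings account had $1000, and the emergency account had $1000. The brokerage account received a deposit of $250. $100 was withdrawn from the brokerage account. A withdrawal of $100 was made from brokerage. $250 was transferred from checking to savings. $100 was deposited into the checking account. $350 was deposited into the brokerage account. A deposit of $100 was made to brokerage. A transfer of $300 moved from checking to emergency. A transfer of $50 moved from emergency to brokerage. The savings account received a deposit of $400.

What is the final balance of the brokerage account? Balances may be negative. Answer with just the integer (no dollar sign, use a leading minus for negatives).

Tracking account balances step by step:
Start: checking=600, brokerage=600, savings=1000, emergency=1000
Event 1 (deposit 250 to brokerage): brokerage: 600 + 250 = 850. Balances: checking=600, brokerage=850, savings=1000, emergency=1000
Event 2 (withdraw 100 from brokerage): brokerage: 850 - 100 = 750. Balances: checking=600, brokerage=750, savings=1000, emergency=1000
Event 3 (withdraw 100 from brokerage): brokerage: 750 - 100 = 650. Balances: checking=600, brokerage=650, savings=1000, emergency=1000
Event 4 (transfer 250 checking -> savings): checking: 600 - 250 = 350, savings: 1000 + 250 = 1250. Balances: checking=350, brokerage=650, savings=1250, emergency=1000
Event 5 (deposit 100 to checking): checking: 350 + 100 = 450. Balances: checking=450, brokerage=650, savings=1250, emergency=1000
Event 6 (deposit 350 to brokerage): brokerage: 650 + 350 = 1000. Balances: checking=450, brokerage=1000, savings=1250, emergency=1000
Event 7 (deposit 100 to brokerage): brokerage: 1000 + 100 = 1100. Balances: checking=450, brokerage=1100, savings=1250, emergency=1000
Event 8 (transfer 300 checking -> emergency): checking: 450 - 300 = 150, emergency: 1000 + 300 = 1300. Balances: checking=150, brokerage=1100, savings=1250, emergency=1300
Event 9 (transfer 50 emergency -> brokerage): emergency: 1300 - 50 = 1250, brokerage: 1100 + 50 = 1150. Balances: checking=150, brokerage=1150, savings=1250, emergency=1250
Event 10 (deposit 400 to savings): savings: 1250 + 400 = 1650. Balances: checking=150, brokerage=1150, savings=1650, emergency=1250

Final balance of brokerage: 1150

Answer: 1150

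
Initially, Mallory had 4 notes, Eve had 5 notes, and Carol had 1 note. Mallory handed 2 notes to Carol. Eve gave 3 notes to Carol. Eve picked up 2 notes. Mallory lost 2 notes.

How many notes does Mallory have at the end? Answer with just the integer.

Answer: 0

Derivation:
Tracking counts step by step:
Start: Mallory=4, Eve=5, Carol=1
Event 1 (Mallory -> Carol, 2): Mallory: 4 -> 2, Carol: 1 -> 3. State: Mallory=2, Eve=5, Carol=3
Event 2 (Eve -> Carol, 3): Eve: 5 -> 2, Carol: 3 -> 6. State: Mallory=2, Eve=2, Carol=6
Event 3 (Eve +2): Eve: 2 -> 4. State: Mallory=2, Eve=4, Carol=6
Event 4 (Mallory -2): Mallory: 2 -> 0. State: Mallory=0, Eve=4, Carol=6

Mallory's final count: 0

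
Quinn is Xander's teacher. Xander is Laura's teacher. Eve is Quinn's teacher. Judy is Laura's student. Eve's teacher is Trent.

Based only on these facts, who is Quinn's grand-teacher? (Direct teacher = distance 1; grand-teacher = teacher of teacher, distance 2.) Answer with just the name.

Answer: Trent

Derivation:
Reconstructing the teacher chain from the given facts:
  Trent -> Eve -> Quinn -> Xander -> Laura -> Judy
(each arrow means 'teacher of the next')
Positions in the chain (0 = top):
  position of Trent: 0
  position of Eve: 1
  position of Quinn: 2
  position of Xander: 3
  position of Laura: 4
  position of Judy: 5

Quinn is at position 2; the grand-teacher is 2 steps up the chain, i.e. position 0: Trent.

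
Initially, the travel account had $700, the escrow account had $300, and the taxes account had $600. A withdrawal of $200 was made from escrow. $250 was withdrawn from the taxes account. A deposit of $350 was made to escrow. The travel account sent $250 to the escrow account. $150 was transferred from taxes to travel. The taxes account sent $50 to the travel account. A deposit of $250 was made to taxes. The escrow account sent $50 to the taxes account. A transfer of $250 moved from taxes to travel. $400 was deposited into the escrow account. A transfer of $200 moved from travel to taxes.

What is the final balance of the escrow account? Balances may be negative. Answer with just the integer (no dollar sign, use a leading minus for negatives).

Tracking account balances step by step:
Start: travel=700, escrow=300, taxes=600
Event 1 (withdraw 200 from escrow): escrow: 300 - 200 = 100. Balances: travel=700, escrow=100, taxes=600
Event 2 (withdraw 250 from taxes): taxes: 600 - 250 = 350. Balances: travel=700, escrow=100, taxes=350
Event 3 (deposit 350 to escrow): escrow: 100 + 350 = 450. Balances: travel=700, escrow=450, taxes=350
Event 4 (transfer 250 travel -> escrow): travel: 700 - 250 = 450, escrow: 450 + 250 = 700. Balances: travel=450, escrow=700, taxes=350
Event 5 (transfer 150 taxes -> travel): taxes: 350 - 150 = 200, travel: 450 + 150 = 600. Balances: travel=600, escrow=700, taxes=200
Event 6 (transfer 50 taxes -> travel): taxes: 200 - 50 = 150, travel: 600 + 50 = 650. Balances: travel=650, escrow=700, taxes=150
Event 7 (deposit 250 to taxes): taxes: 150 + 250 = 400. Balances: travel=650, escrow=700, taxes=400
Event 8 (transfer 50 escrow -> taxes): escrow: 700 - 50 = 650, taxes: 400 + 50 = 450. Balances: travel=650, escrow=650, taxes=450
Event 9 (transfer 250 taxes -> travel): taxes: 450 - 250 = 200, travel: 650 + 250 = 900. Balances: travel=900, escrow=650, taxes=200
Event 10 (deposit 400 to escrow): escrow: 650 + 400 = 1050. Balances: travel=900, escrow=1050, taxes=200
Event 11 (transfer 200 travel -> taxes): travel: 900 - 200 = 700, taxes: 200 + 200 = 400. Balances: travel=700, escrow=1050, taxes=400

Final balance of escrow: 1050

Answer: 1050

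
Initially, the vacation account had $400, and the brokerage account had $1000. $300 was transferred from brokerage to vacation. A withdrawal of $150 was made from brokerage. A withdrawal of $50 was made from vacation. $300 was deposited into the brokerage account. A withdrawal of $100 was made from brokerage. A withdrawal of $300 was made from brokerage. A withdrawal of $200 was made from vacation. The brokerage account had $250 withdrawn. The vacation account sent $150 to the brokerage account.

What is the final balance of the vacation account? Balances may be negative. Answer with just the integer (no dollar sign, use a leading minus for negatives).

Answer: 300

Derivation:
Tracking account balances step by step:
Start: vacation=400, brokerage=1000
Event 1 (transfer 300 brokerage -> vacation): brokerage: 1000 - 300 = 700, vacation: 400 + 300 = 700. Balances: vacation=700, brokerage=700
Event 2 (withdraw 150 from brokerage): brokerage: 700 - 150 = 550. Balances: vacation=700, brokerage=550
Event 3 (withdraw 50 from vacation): vacation: 700 - 50 = 650. Balances: vacation=650, brokerage=550
Event 4 (deposit 300 to brokerage): brokerage: 550 + 300 = 850. Balances: vacation=650, brokerage=850
Event 5 (withdraw 100 from brokerage): brokerage: 850 - 100 = 750. Balances: vacation=650, brokerage=750
Event 6 (withdraw 300 from brokerage): brokerage: 750 - 300 = 450. Balances: vacation=650, brokerage=450
Event 7 (withdraw 200 from vacation): vacation: 650 - 200 = 450. Balances: vacation=450, brokerage=450
Event 8 (withdraw 250 from brokerage): brokerage: 450 - 250 = 200. Balances: vacation=450, brokerage=200
Event 9 (transfer 150 vacation -> brokerage): vacation: 450 - 150 = 300, brokerage: 200 + 150 = 350. Balances: vacation=300, brokerage=350

Final balance of vacation: 300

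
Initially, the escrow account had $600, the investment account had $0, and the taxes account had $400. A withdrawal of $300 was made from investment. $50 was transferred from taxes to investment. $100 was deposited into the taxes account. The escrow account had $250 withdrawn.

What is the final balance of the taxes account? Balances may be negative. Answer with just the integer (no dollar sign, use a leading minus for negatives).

Tracking account balances step by step:
Start: escrow=600, investment=0, taxes=400
Event 1 (withdraw 300 from investment): investment: 0 - 300 = -300. Balances: escrow=600, investment=-300, taxes=400
Event 2 (transfer 50 taxes -> investment): taxes: 400 - 50 = 350, investment: -300 + 50 = -250. Balances: escrow=600, investment=-250, taxes=350
Event 3 (deposit 100 to taxes): taxes: 350 + 100 = 450. Balances: escrow=600, investment=-250, taxes=450
Event 4 (withdraw 250 from escrow): escrow: 600 - 250 = 350. Balances: escrow=350, investment=-250, taxes=450

Final balance of taxes: 450

Answer: 450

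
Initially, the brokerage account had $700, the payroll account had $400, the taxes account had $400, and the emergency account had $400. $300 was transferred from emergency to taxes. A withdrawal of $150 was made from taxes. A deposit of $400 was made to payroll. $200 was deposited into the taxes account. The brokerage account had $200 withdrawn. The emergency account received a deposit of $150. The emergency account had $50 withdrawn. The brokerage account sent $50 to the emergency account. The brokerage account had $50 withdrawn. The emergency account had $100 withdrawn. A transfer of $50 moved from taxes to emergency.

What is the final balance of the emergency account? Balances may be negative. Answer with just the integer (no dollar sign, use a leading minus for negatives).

Answer: 200

Derivation:
Tracking account balances step by step:
Start: brokerage=700, payroll=400, taxes=400, emergency=400
Event 1 (transfer 300 emergency -> taxes): emergency: 400 - 300 = 100, taxes: 400 + 300 = 700. Balances: brokerage=700, payroll=400, taxes=700, emergency=100
Event 2 (withdraw 150 from taxes): taxes: 700 - 150 = 550. Balances: brokerage=700, payroll=400, taxes=550, emergency=100
Event 3 (deposit 400 to payroll): payroll: 400 + 400 = 800. Balances: brokerage=700, payroll=800, taxes=550, emergency=100
Event 4 (deposit 200 to taxes): taxes: 550 + 200 = 750. Balances: brokerage=700, payroll=800, taxes=750, emergency=100
Event 5 (withdraw 200 from brokerage): brokerage: 700 - 200 = 500. Balances: brokerage=500, payroll=800, taxes=750, emergency=100
Event 6 (deposit 150 to emergency): emergency: 100 + 150 = 250. Balances: brokerage=500, payroll=800, taxes=750, emergency=250
Event 7 (withdraw 50 from emergency): emergency: 250 - 50 = 200. Balances: brokerage=500, payroll=800, taxes=750, emergency=200
Event 8 (transfer 50 brokerage -> emergency): brokerage: 500 - 50 = 450, emergency: 200 + 50 = 250. Balances: brokerage=450, payroll=800, taxes=750, emergency=250
Event 9 (withdraw 50 from brokerage): brokerage: 450 - 50 = 400. Balances: brokerage=400, payroll=800, taxes=750, emergency=250
Event 10 (withdraw 100 from emergency): emergency: 250 - 100 = 150. Balances: brokerage=400, payroll=800, taxes=750, emergency=150
Event 11 (transfer 50 taxes -> emergency): taxes: 750 - 50 = 700, emergency: 150 + 50 = 200. Balances: brokerage=400, payroll=800, taxes=700, emergency=200

Final balance of emergency: 200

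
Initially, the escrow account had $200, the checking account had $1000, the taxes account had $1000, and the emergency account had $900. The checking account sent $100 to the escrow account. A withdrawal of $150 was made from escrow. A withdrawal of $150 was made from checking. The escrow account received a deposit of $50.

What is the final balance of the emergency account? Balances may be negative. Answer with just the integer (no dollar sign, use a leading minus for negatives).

Tracking account balances step by step:
Start: escrow=200, checking=1000, taxes=1000, emergency=900
Event 1 (transfer 100 checking -> escrow): checking: 1000 - 100 = 900, escrow: 200 + 100 = 300. Balances: escrow=300, checking=900, taxes=1000, emergency=900
Event 2 (withdraw 150 from escrow): escrow: 300 - 150 = 150. Balances: escrow=150, checking=900, taxes=1000, emergency=900
Event 3 (withdraw 150 from checking): checking: 900 - 150 = 750. Balances: escrow=150, checking=750, taxes=1000, emergency=900
Event 4 (deposit 50 to escrow): escrow: 150 + 50 = 200. Balances: escrow=200, checking=750, taxes=1000, emergency=900

Final balance of emergency: 900

Answer: 900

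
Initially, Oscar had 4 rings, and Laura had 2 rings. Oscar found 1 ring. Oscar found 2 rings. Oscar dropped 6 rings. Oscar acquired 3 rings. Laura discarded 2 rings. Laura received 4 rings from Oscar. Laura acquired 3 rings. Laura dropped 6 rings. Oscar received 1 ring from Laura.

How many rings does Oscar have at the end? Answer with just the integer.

Tracking counts step by step:
Start: Oscar=4, Laura=2
Event 1 (Oscar +1): Oscar: 4 -> 5. State: Oscar=5, Laura=2
Event 2 (Oscar +2): Oscar: 5 -> 7. State: Oscar=7, Laura=2
Event 3 (Oscar -6): Oscar: 7 -> 1. State: Oscar=1, Laura=2
Event 4 (Oscar +3): Oscar: 1 -> 4. State: Oscar=4, Laura=2
Event 5 (Laura -2): Laura: 2 -> 0. State: Oscar=4, Laura=0
Event 6 (Oscar -> Laura, 4): Oscar: 4 -> 0, Laura: 0 -> 4. State: Oscar=0, Laura=4
Event 7 (Laura +3): Laura: 4 -> 7. State: Oscar=0, Laura=7
Event 8 (Laura -6): Laura: 7 -> 1. State: Oscar=0, Laura=1
Event 9 (Laura -> Oscar, 1): Laura: 1 -> 0, Oscar: 0 -> 1. State: Oscar=1, Laura=0

Oscar's final count: 1

Answer: 1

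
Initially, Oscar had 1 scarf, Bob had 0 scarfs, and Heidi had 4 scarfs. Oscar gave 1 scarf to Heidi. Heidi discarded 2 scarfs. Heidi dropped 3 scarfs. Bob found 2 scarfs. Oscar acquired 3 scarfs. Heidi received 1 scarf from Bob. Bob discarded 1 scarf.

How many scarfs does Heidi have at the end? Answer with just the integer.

Tracking counts step by step:
Start: Oscar=1, Bob=0, Heidi=4
Event 1 (Oscar -> Heidi, 1): Oscar: 1 -> 0, Heidi: 4 -> 5. State: Oscar=0, Bob=0, Heidi=5
Event 2 (Heidi -2): Heidi: 5 -> 3. State: Oscar=0, Bob=0, Heidi=3
Event 3 (Heidi -3): Heidi: 3 -> 0. State: Oscar=0, Bob=0, Heidi=0
Event 4 (Bob +2): Bob: 0 -> 2. State: Oscar=0, Bob=2, Heidi=0
Event 5 (Oscar +3): Oscar: 0 -> 3. State: Oscar=3, Bob=2, Heidi=0
Event 6 (Bob -> Heidi, 1): Bob: 2 -> 1, Heidi: 0 -> 1. State: Oscar=3, Bob=1, Heidi=1
Event 7 (Bob -1): Bob: 1 -> 0. State: Oscar=3, Bob=0, Heidi=1

Heidi's final count: 1

Answer: 1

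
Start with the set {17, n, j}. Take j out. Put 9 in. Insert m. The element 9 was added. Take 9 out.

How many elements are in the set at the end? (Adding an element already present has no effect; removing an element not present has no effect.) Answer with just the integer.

Answer: 3

Derivation:
Tracking the set through each operation:
Start: {17, j, n}
Event 1 (remove j): removed. Set: {17, n}
Event 2 (add 9): added. Set: {17, 9, n}
Event 3 (add m): added. Set: {17, 9, m, n}
Event 4 (add 9): already present, no change. Set: {17, 9, m, n}
Event 5 (remove 9): removed. Set: {17, m, n}

Final set: {17, m, n} (size 3)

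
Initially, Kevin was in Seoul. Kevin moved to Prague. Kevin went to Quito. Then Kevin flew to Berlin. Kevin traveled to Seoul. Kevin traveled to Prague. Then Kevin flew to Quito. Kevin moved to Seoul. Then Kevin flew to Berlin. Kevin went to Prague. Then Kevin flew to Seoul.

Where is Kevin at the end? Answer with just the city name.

Tracking Kevin's location:
Start: Kevin is in Seoul.
After move 1: Seoul -> Prague. Kevin is in Prague.
After move 2: Prague -> Quito. Kevin is in Quito.
After move 3: Quito -> Berlin. Kevin is in Berlin.
After move 4: Berlin -> Seoul. Kevin is in Seoul.
After move 5: Seoul -> Prague. Kevin is in Prague.
After move 6: Prague -> Quito. Kevin is in Quito.
After move 7: Quito -> Seoul. Kevin is in Seoul.
After move 8: Seoul -> Berlin. Kevin is in Berlin.
After move 9: Berlin -> Prague. Kevin is in Prague.
After move 10: Prague -> Seoul. Kevin is in Seoul.

Answer: Seoul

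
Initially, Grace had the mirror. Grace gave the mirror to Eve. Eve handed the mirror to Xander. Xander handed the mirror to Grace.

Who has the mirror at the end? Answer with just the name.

Answer: Grace

Derivation:
Tracking the mirror through each event:
Start: Grace has the mirror.
After event 1: Eve has the mirror.
After event 2: Xander has the mirror.
After event 3: Grace has the mirror.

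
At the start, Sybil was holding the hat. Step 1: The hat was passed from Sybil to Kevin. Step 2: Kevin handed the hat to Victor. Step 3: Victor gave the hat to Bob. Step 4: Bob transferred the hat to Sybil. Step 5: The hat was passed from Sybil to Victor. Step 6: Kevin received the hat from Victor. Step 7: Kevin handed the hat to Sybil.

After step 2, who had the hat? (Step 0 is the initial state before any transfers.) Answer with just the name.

Answer: Victor

Derivation:
Tracking the hat holder through step 2:
After step 0 (start): Sybil
After step 1: Kevin
After step 2: Victor

At step 2, the holder is Victor.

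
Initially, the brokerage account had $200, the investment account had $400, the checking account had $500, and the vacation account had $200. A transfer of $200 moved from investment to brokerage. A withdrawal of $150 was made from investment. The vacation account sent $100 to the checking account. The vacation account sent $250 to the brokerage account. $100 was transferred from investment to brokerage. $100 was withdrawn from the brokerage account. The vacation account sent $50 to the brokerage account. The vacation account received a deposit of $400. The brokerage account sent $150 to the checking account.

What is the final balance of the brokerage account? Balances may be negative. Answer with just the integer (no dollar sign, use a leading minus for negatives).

Tracking account balances step by step:
Start: brokerage=200, investment=400, checking=500, vacation=200
Event 1 (transfer 200 investment -> brokerage): investment: 400 - 200 = 200, brokerage: 200 + 200 = 400. Balances: brokerage=400, investment=200, checking=500, vacation=200
Event 2 (withdraw 150 from investment): investment: 200 - 150 = 50. Balances: brokerage=400, investment=50, checking=500, vacation=200
Event 3 (transfer 100 vacation -> checking): vacation: 200 - 100 = 100, checking: 500 + 100 = 600. Balances: brokerage=400, investment=50, checking=600, vacation=100
Event 4 (transfer 250 vacation -> brokerage): vacation: 100 - 250 = -150, brokerage: 400 + 250 = 650. Balances: brokerage=650, investment=50, checking=600, vacation=-150
Event 5 (transfer 100 investment -> brokerage): investment: 50 - 100 = -50, brokerage: 650 + 100 = 750. Balances: brokerage=750, investment=-50, checking=600, vacation=-150
Event 6 (withdraw 100 from brokerage): brokerage: 750 - 100 = 650. Balances: brokerage=650, investment=-50, checking=600, vacation=-150
Event 7 (transfer 50 vacation -> brokerage): vacation: -150 - 50 = -200, brokerage: 650 + 50 = 700. Balances: brokerage=700, investment=-50, checking=600, vacation=-200
Event 8 (deposit 400 to vacation): vacation: -200 + 400 = 200. Balances: brokerage=700, investment=-50, checking=600, vacation=200
Event 9 (transfer 150 brokerage -> checking): brokerage: 700 - 150 = 550, checking: 600 + 150 = 750. Balances: brokerage=550, investment=-50, checking=750, vacation=200

Final balance of brokerage: 550

Answer: 550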